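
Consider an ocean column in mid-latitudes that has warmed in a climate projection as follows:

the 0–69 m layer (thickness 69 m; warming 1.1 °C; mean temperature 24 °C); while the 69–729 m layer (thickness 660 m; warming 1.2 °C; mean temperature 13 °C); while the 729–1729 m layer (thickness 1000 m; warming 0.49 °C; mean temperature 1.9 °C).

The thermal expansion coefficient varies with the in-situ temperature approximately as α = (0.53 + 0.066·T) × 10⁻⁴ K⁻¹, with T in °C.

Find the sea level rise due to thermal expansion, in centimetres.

15.8 cm

Layer 1: α = (0.53 + 0.066×24)×10⁻⁴ = 2.114×10⁻⁴ K⁻¹
Layer 2: α = (0.53 + 0.066×13)×10⁻⁴ = 1.388×10⁻⁴ K⁻¹
Layer 3: α = (0.53 + 0.066×1.9)×10⁻⁴ = 0.6554×10⁻⁴ K⁻¹
69 × 1.1 × 2.114×10⁻⁴ = 0.01604526 m
1.2 × 660 × 1.388×10⁻⁴ = 0.1099296 m
1000 × 0.6554×10⁻⁴ × 0.49 = 0.0321146 m
Δh = 0.01604526 + 0.1099296 + 0.0321146 = 0.15808946 m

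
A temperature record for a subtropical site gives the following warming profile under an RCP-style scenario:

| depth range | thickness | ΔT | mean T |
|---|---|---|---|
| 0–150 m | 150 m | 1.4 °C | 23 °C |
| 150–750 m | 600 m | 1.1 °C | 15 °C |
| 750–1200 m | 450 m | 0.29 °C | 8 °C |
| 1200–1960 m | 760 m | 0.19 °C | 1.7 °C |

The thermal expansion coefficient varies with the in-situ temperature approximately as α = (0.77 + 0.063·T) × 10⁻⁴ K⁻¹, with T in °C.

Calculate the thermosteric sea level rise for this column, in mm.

Layer 1: α = (0.77 + 0.063×23)×10⁻⁴ = 2.219×10⁻⁴ K⁻¹
Layer 2: α = (0.77 + 0.063×15)×10⁻⁴ = 1.715×10⁻⁴ K⁻¹
Layer 3: α = (0.77 + 0.063×8)×10⁻⁴ = 1.274×10⁻⁴ K⁻¹
Layer 4: α = (0.77 + 0.063×1.7)×10⁻⁴ = 0.8771×10⁻⁴ K⁻¹
Layer 1: 150 × 1.4 × 2.219×10⁻⁴ = 0.046599 m
Layer 2: 1.1 × 1.715×10⁻⁴ × 600 = 0.11319 m
450 × 1.274×10⁻⁴ × 0.29 = 0.0166257 m
760 × 0.19 × 0.8771×10⁻⁴ = 0.012665324 m
Δh = 0.046599 + 0.11319 + 0.0166257 + 0.012665324 = 0.189080024 m

Δh = 189 mm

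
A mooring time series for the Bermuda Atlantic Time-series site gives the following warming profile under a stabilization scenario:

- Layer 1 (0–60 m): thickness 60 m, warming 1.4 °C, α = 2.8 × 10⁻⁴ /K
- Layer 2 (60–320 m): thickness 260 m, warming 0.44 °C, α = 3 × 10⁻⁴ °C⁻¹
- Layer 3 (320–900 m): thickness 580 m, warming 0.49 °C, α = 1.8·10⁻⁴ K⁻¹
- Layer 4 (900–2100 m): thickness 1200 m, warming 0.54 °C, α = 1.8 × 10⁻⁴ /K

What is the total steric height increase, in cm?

Layer 1: 2.8×10⁻⁴ × 1.4 × 60 = 0.02352 m
Layer 2: 0.44 × 3×10⁻⁴ × 260 = 0.03432 m
0.49 × 1.8×10⁻⁴ × 580 = 0.051156 m
900–2100 m: 0.54 × 1.8×10⁻⁴ × 1200 = 0.11664 m
Δh = 0.02352 + 0.03432 + 0.051156 + 0.11664 = 0.225636 m

23 cm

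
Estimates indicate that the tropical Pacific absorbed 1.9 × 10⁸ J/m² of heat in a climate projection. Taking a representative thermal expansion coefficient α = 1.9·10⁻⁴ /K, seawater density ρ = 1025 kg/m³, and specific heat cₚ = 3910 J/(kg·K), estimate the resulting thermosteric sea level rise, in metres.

Δh = αQ/(ρcₚ) = 1.9×10⁻⁴ × 1.9×10⁸ / (1025 × 3910) ≈ 0.0090075 m

Δh ≈ 0.0090 m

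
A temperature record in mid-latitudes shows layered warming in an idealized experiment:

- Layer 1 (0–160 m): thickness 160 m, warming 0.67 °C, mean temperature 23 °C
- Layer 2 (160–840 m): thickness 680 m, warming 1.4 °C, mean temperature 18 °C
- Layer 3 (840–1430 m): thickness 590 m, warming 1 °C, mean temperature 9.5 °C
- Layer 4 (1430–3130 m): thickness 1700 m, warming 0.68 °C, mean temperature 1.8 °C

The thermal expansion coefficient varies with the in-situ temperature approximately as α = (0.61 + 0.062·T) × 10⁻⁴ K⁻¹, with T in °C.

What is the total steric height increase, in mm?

Δh ≈ 340 mm

Layer 1: α = (0.61 + 0.062×23)×10⁻⁴ = 2.036×10⁻⁴ K⁻¹
Layer 2: α = (0.61 + 0.062×18)×10⁻⁴ = 1.726×10⁻⁴ K⁻¹
Layer 3: α = (0.61 + 0.062×9.5)×10⁻⁴ = 1.199×10⁻⁴ K⁻¹
Layer 4: α = (0.61 + 0.062×1.8)×10⁻⁴ = 0.7216×10⁻⁴ K⁻¹
0–160 m: 2.036×10⁻⁴ × 160 × 0.67 = 0.02182592 m
Layer 2: 1.4 × 680 × 1.726×10⁻⁴ = 0.1643152 m
1.199×10⁻⁴ × 1 × 590 = 0.070741 m
1430–3130 m: 0.7216×10⁻⁴ × 1700 × 0.68 = 0.08341696 m
Δh = 0.02182592 + 0.1643152 + 0.070741 + 0.08341696 = 0.34029908 m ≈ 340 mm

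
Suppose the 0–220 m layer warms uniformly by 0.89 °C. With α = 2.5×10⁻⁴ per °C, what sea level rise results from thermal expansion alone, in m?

Δh = αΔT·H = 2.5×10⁻⁴ × 0.89 × 220 = 0.04895 m

0.0490 m of thermosteric rise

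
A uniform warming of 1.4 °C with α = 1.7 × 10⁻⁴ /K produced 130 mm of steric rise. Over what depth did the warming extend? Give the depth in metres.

H = Δh/(αΔT) = 0.13 / (1.7×10⁻⁴ × 1.4) ≈ 546.2 m

about 546 m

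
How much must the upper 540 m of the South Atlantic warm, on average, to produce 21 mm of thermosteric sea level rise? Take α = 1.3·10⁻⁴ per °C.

ΔT = Δh/(αH) = 0.021 / (1.3×10⁻⁴ × 540) ≈ 0.2991 K

0.299 K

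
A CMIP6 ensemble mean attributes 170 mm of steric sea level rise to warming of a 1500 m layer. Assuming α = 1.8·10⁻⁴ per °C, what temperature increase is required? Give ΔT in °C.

0.630 °C

ΔT = Δh/(αH) = 0.17 / (1.8×10⁻⁴ × 1500) ≈ 0.6296 °C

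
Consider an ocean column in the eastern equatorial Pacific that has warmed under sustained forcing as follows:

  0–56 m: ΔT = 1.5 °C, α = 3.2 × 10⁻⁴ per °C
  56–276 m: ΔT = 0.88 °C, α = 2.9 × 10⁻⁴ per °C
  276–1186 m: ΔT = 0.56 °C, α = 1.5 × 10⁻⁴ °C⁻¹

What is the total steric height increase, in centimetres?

3.2×10⁻⁴ × 56 × 1.5 = 0.02688 m
56–276 m: 2.9×10⁻⁴ × 0.88 × 220 = 0.056144 m
0.56 × 1.5×10⁻⁴ × 910 = 0.07644 m
Δh = 0.02688 + 0.056144 + 0.07644 = 0.159464 m

16 cm of thermosteric rise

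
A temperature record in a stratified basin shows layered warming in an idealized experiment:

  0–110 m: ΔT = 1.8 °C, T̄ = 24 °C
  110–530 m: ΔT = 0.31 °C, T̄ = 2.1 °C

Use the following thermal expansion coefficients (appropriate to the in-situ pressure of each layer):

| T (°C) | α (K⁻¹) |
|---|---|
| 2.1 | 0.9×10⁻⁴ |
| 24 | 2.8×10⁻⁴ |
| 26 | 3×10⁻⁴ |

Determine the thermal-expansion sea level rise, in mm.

Δh ≈ 67 mm

Layer 1 at 24 °C → α = 2.8×10⁻⁴ K⁻¹
Layer 2 at 2.1 °C → α = 0.9×10⁻⁴ K⁻¹
0–110 m: 110 × 1.8 × 2.8×10⁻⁴ = 0.05544 m
110–530 m: 0.31 × 420 × 0.9×10⁻⁴ = 0.011718 m
Δh = 0.05544 + 0.011718 = 0.067158 m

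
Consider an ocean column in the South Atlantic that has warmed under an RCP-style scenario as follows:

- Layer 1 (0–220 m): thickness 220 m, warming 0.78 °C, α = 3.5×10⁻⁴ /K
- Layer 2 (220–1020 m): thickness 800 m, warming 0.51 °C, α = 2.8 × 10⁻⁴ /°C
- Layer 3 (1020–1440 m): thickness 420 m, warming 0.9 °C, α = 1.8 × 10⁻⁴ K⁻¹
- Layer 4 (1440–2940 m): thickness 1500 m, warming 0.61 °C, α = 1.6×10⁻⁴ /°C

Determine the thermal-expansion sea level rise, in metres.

Δh ≈ 0.39 m

0–220 m: 0.78 × 220 × 3.5×10⁻⁴ = 0.06006 m
220–1020 m: 2.8×10⁻⁴ × 800 × 0.51 = 0.11424 m
1020–1440 m: 1.8×10⁻⁴ × 420 × 0.9 = 0.06804 m
Layer 4: 1.6×10⁻⁴ × 1500 × 0.61 = 0.14640 m
Δh = 0.06006 + 0.11424 + 0.06804 + 0.14640 = 0.38874 m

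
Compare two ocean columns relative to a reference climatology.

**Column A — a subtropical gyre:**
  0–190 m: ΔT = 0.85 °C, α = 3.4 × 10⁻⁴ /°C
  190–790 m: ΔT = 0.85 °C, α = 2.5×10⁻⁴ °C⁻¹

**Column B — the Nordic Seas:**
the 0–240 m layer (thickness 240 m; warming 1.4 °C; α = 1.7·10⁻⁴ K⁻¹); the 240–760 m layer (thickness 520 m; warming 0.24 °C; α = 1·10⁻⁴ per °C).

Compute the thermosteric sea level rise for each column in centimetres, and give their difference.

A: 18 cm; B: 7.0 cm; difference 11 cm

A Layer 1: 0.85 × 3.4×10⁻⁴ × 190 = 0.05491 m
A 0.85 × 2.5×10⁻⁴ × 600 = 0.12750 m
A total: 0.18241 m
B 0–240 m: 1.7×10⁻⁴ × 1.4 × 240 = 0.05712 m
B 240–760 m: 520 × 1×10⁻⁴ × 0.24 = 0.01248 m
B total: 0.06960 m
Difference: 0.18241 − 0.06960 = 0.11281 m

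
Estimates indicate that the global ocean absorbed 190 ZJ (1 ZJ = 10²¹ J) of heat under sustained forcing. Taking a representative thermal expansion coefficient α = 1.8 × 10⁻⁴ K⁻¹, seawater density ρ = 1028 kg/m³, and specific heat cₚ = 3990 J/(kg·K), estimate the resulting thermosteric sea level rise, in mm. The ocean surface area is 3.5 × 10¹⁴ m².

Δh = 23.8 mm

Per unit area: Q = 190×10²¹ / (3.5×10¹⁴) ≈ 5.429×10⁸ J/m²
Δh = αQ/(ρcₚ) = 1.8×10⁻⁴ × 5.429×10⁸ / (1028 × 3990) ≈ 0.023825 m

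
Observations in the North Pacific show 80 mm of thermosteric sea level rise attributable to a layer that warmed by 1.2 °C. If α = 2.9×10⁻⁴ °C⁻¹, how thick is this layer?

H = Δh/(αΔT) = 0.08 / (2.9×10⁻⁴ × 1.2) ≈ 229.9 m

230 m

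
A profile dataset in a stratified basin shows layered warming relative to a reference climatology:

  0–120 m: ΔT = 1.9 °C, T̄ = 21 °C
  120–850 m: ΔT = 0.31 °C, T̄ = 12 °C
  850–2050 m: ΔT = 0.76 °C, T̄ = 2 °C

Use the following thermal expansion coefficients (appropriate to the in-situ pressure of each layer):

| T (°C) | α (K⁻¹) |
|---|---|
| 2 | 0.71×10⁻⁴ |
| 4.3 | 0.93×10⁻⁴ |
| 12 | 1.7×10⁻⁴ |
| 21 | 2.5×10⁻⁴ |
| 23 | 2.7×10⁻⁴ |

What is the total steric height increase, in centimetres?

Δh = 16 cm

Layer 1 at 21 °C → α = 2.5×10⁻⁴ K⁻¹
Layer 2 at 12 °C → α = 1.7×10⁻⁴ K⁻¹
Layer 3 at 2 °C → α = 0.71×10⁻⁴ K⁻¹
0–120 m: 1.9 × 120 × 2.5×10⁻⁴ = 0.05700 m
120–850 m: 1.7×10⁻⁴ × 730 × 0.31 = 0.038471 m
850–2050 m: 0.76 × 1200 × 0.71×10⁻⁴ = 0.064752 m
Δh = 0.05700 + 0.038471 + 0.064752 = 0.160223 m ≈ 16 cm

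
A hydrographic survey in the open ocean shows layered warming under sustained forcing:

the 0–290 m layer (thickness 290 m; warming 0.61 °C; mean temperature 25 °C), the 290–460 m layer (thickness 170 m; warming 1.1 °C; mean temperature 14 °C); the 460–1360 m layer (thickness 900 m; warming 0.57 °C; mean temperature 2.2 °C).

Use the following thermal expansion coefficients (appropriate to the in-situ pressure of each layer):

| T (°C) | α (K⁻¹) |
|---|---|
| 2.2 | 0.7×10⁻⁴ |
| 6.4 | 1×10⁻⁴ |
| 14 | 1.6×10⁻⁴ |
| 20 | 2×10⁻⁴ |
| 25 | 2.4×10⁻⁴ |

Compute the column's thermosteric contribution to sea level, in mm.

Δh ≈ 110 mm

Layer 1 at 25 °C → α = 2.4×10⁻⁴ K⁻¹
Layer 2 at 14 °C → α = 1.6×10⁻⁴ K⁻¹
Layer 3 at 2.2 °C → α = 0.7×10⁻⁴ K⁻¹
0–290 m: 0.61 × 290 × 2.4×10⁻⁴ = 0.042456 m
Layer 2: 1.6×10⁻⁴ × 1.1 × 170 = 0.02992 m
460–1360 m: 0.7×10⁻⁴ × 900 × 0.57 = 0.03591 m
Δh = 0.042456 + 0.02992 + 0.03591 = 0.108286 m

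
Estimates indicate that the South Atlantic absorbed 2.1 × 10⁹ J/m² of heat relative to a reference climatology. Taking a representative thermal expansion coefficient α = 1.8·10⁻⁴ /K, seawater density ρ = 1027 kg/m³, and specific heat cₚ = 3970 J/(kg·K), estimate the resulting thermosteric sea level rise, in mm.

Δh = αQ/(ρcₚ) = 1.8×10⁻⁴ × 2.1×10⁹ / (1027 × 3970) ≈ 0.092711 m

92.7 mm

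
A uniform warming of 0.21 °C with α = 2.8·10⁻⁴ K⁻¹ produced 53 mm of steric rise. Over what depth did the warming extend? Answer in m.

H = Δh/(αΔT) = 0.053 / (2.8×10⁻⁴ × 0.21) ≈ 901.4 m

901 m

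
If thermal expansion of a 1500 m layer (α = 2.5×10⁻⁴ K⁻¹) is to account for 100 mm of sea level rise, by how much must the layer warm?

ΔT = Δh/(αH) = 0.1 / (2.5×10⁻⁴ × 1500) ≈ 0.2667 K

ΔT ≈ 0.27 K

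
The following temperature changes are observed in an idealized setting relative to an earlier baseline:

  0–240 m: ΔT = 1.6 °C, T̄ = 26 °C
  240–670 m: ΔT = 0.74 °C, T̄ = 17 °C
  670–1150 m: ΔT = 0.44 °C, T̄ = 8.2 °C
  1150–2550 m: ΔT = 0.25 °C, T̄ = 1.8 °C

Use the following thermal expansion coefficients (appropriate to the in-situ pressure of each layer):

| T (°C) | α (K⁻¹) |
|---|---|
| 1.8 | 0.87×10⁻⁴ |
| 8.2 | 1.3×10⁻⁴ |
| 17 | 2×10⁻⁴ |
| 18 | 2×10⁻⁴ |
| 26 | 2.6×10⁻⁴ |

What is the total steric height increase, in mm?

221 mm of thermosteric rise

Layer 1 at 26 °C → α = 2.6×10⁻⁴ K⁻¹
Layer 2 at 17 °C → α = 2×10⁻⁴ K⁻¹
Layer 3 at 8.2 °C → α = 1.3×10⁻⁴ K⁻¹
Layer 4 at 1.8 °C → α = 0.87×10⁻⁴ K⁻¹
240 × 1.6 × 2.6×10⁻⁴ = 0.09984 m
Layer 2: 2×10⁻⁴ × 0.74 × 430 = 0.06364 m
1.3×10⁻⁴ × 480 × 0.44 = 0.027456 m
1400 × 0.87×10⁻⁴ × 0.25 = 0.03045 m
Δh = 0.09984 + 0.06364 + 0.027456 + 0.03045 = 0.221386 m ≈ 221 mm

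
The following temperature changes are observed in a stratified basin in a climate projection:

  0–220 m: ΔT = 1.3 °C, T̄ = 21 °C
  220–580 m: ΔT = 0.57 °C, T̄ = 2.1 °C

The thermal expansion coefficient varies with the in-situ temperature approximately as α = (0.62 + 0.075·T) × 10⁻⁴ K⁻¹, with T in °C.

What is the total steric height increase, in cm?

Δh = 7.87 cm

Layer 1: α = (0.62 + 0.075×21)×10⁻⁴ = 2.195×10⁻⁴ K⁻¹
Layer 2: α = (0.62 + 0.075×2.1)×10⁻⁴ = 0.7775×10⁻⁴ K⁻¹
0–220 m: 1.3 × 2.195×10⁻⁴ × 220 = 0.062777 m
220–580 m: 0.57 × 360 × 0.7775×10⁻⁴ = 0.0159543 m
Δh = 0.062777 + 0.0159543 = 0.0787313 m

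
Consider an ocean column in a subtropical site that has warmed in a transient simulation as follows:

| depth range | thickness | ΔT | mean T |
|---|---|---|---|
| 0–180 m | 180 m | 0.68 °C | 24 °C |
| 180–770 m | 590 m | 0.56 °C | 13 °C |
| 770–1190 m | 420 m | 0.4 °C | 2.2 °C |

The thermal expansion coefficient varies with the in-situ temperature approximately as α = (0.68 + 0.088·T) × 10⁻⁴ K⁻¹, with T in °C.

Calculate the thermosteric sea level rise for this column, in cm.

Layer 1: α = (0.68 + 0.088×24)×10⁻⁴ = 2.792×10⁻⁴ K⁻¹
Layer 2: α = (0.68 + 0.088×13)×10⁻⁴ = 1.824×10⁻⁴ K⁻¹
Layer 3: α = (0.68 + 0.088×2.2)×10⁻⁴ = 0.8736×10⁻⁴ K⁻¹
0–180 m: 0.68 × 180 × 2.792×10⁻⁴ = 0.03417408 m
1.824×10⁻⁴ × 590 × 0.56 = 0.06026496 m
770–1190 m: 0.8736×10⁻⁴ × 0.4 × 420 = 0.01467648 m
Δh = 0.03417408 + 0.06026496 + 0.01467648 = 0.10911552 m

Δh ≈ 11 cm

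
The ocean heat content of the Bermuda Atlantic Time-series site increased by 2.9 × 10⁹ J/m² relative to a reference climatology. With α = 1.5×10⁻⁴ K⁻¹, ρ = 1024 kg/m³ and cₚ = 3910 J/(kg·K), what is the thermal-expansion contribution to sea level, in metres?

Δh = αQ/(ρcₚ) = 1.5×10⁻⁴ × 2.9×10⁹ / (1024 × 3910) ≈ 0.10865 m

Δh = 0.109 m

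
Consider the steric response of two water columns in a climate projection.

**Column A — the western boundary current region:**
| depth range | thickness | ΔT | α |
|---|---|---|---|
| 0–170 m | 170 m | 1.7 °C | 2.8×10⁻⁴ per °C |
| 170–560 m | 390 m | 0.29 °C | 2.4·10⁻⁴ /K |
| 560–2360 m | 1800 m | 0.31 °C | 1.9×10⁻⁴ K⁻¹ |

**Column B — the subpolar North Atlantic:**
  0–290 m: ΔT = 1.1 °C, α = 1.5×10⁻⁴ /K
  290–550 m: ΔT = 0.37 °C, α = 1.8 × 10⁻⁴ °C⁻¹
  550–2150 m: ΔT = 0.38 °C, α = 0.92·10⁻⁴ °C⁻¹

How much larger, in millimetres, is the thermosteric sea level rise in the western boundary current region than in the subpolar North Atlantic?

A 1.7 × 2.8×10⁻⁴ × 170 = 0.08092 m
A 390 × 2.4×10⁻⁴ × 0.29 = 0.027144 m
A Layer 3: 1.9×10⁻⁴ × 1800 × 0.31 = 0.10602 m
A total: 0.214084 m
B 0–290 m: 290 × 1.1 × 1.5×10⁻⁴ = 0.04785 m
B 290–550 m: 1.8×10⁻⁴ × 0.37 × 260 = 0.017316 m
B 0.38 × 1600 × 0.92×10⁻⁴ = 0.055936 m
B total: 0.121102 m
Difference: 0.214084 − 0.121102 = 0.092982 m

93.0 mm larger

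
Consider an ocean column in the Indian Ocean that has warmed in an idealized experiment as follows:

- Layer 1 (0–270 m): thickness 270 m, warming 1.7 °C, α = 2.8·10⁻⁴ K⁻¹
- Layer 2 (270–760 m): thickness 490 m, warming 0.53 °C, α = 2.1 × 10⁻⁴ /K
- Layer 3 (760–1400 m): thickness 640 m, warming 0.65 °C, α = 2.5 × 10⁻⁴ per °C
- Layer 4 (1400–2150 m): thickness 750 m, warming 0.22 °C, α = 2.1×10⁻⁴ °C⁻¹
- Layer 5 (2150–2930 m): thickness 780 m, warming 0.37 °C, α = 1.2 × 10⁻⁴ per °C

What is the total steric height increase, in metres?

Δh ≈ 0.356 m

0–270 m: 270 × 2.8×10⁻⁴ × 1.7 = 0.12852 m
270–760 m: 490 × 2.1×10⁻⁴ × 0.53 = 0.054537 m
760–1400 m: 0.65 × 640 × 2.5×10⁻⁴ = 0.10400 m
Layer 4: 0.22 × 2.1×10⁻⁴ × 750 = 0.03465 m
Layer 5: 0.37 × 780 × 1.2×10⁻⁴ = 0.034632 m
Δh = 0.12852 + 0.054537 + 0.10400 + 0.03465 + 0.034632 = 0.356339 m ≈ 0.356 m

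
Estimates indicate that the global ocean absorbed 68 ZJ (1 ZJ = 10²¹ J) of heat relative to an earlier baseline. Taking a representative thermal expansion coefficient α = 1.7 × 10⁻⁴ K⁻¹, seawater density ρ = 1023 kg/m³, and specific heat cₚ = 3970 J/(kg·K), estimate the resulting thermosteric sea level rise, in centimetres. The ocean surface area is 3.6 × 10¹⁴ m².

0.791 cm

Per unit area: Q = 68×10²¹ / (3.6×10¹⁴) ≈ 1.889×10⁸ J/m²
Δh = αQ/(ρcₚ) = 1.7×10⁻⁴ × 1.889×10⁸ / (1023 × 3970) ≈ 0.0079071 m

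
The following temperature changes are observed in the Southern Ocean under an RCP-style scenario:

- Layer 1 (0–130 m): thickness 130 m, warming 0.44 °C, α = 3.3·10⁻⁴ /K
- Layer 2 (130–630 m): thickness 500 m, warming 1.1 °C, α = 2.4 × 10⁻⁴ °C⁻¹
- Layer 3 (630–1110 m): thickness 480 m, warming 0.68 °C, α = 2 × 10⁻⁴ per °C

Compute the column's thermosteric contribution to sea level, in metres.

0–130 m: 3.3×10⁻⁴ × 130 × 0.44 = 0.018876 m
Layer 2: 500 × 2.4×10⁻⁴ × 1.1 = 0.13200 m
0.68 × 2×10⁻⁴ × 480 = 0.06528 m
Δh = 0.018876 + 0.13200 + 0.06528 = 0.216156 m ≈ 0.216 m

Δh = 0.216 m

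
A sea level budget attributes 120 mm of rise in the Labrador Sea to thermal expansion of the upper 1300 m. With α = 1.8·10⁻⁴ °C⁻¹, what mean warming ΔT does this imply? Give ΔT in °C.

ΔT = Δh/(αH) = 0.12 / (1.8×10⁻⁴ × 1300) ≈ 0.5128 °C

0.513 °C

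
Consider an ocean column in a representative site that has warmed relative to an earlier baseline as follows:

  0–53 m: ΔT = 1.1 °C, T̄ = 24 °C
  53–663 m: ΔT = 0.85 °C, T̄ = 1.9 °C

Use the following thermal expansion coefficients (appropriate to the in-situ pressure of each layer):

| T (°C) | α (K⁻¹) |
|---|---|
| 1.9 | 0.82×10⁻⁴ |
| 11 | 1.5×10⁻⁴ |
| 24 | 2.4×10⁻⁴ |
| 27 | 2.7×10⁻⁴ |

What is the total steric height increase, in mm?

Layer 1 at 24 °C → α = 2.4×10⁻⁴ K⁻¹
Layer 2 at 1.9 °C → α = 0.82×10⁻⁴ K⁻¹
Layer 1: 2.4×10⁻⁴ × 53 × 1.1 = 0.013992 m
610 × 0.85 × 0.82×10⁻⁴ = 0.042517 m
Δh = 0.013992 + 0.042517 = 0.056509 m

57 mm of thermosteric rise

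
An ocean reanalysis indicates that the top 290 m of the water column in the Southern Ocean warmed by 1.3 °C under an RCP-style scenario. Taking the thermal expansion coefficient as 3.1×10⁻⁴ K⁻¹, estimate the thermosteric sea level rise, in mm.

Δh = αΔT·H = 3.1×10⁻⁴ × 1.3 × 290 = 0.11687 m

about 117 mm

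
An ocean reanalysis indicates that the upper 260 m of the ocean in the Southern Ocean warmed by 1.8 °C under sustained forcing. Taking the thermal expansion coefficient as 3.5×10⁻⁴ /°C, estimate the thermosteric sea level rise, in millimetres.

164 mm

Δh = αΔT·H = 3.5×10⁻⁴ × 1.8 × 260 = 0.16380 m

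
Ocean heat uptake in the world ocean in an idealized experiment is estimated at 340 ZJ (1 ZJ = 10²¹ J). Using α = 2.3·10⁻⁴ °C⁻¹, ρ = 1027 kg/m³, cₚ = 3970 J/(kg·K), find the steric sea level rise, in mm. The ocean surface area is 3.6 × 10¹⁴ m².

Δh = 53.3 mm

Per unit area: Q = 340×10²¹ / (3.6×10¹⁴) ≈ 9.444×10⁸ J/m²
Δh = αQ/(ρcₚ) = 2.3×10⁻⁴ × 9.444×10⁸ / (1027 × 3970) ≈ 0.053275 m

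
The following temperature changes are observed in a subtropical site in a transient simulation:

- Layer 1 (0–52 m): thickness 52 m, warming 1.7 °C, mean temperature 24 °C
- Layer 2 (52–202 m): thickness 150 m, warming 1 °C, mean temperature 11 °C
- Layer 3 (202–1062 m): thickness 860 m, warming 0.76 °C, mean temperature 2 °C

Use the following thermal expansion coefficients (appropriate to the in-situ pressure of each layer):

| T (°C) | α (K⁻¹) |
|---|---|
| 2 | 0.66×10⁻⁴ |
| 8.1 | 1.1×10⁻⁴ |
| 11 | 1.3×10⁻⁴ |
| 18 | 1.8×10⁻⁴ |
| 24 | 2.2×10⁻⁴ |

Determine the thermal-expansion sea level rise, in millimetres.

about 82.1 mm

Layer 1 at 24 °C → α = 2.2×10⁻⁴ K⁻¹
Layer 2 at 11 °C → α = 1.3×10⁻⁴ K⁻¹
Layer 3 at 2 °C → α = 0.66×10⁻⁴ K⁻¹
0–52 m: 1.7 × 2.2×10⁻⁴ × 52 = 0.019448 m
1.3×10⁻⁴ × 1 × 150 = 0.01950 m
Layer 3: 860 × 0.76 × 0.66×10⁻⁴ = 0.0431376 m
Δh = 0.019448 + 0.01950 + 0.0431376 = 0.0820856 m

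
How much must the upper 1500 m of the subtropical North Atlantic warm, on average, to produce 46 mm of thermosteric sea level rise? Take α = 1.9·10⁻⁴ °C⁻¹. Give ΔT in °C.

about 0.16 °C

ΔT = Δh/(αH) = 0.046 / (1.9×10⁻⁴ × 1500) ≈ 0.1614 °C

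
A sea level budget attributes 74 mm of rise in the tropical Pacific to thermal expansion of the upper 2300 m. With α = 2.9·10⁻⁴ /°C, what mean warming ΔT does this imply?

ΔT ≈ 0.111 K

ΔT = Δh/(αH) = 0.074 / (2.9×10⁻⁴ × 2300) ≈ 0.1109 K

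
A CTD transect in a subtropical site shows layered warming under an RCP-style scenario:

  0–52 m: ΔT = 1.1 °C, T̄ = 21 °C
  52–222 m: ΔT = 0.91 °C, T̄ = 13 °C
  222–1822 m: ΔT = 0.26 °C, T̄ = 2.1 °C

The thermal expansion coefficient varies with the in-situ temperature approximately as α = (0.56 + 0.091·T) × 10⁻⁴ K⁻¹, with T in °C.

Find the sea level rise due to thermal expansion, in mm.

Layer 1: α = (0.56 + 0.091×21)×10⁻⁴ = 2.471×10⁻⁴ K⁻¹
Layer 2: α = (0.56 + 0.091×13)×10⁻⁴ = 1.743×10⁻⁴ K⁻¹
Layer 3: α = (0.56 + 0.091×2.1)×10⁻⁴ = 0.7511×10⁻⁴ K⁻¹
1.1 × 2.471×10⁻⁴ × 52 = 0.01413412 m
0.91 × 170 × 1.743×10⁻⁴ = 0.02696421 m
0.7511×10⁻⁴ × 0.26 × 1600 = 0.03124576 m
Δh = 0.01413412 + 0.02696421 + 0.03124576 = 0.07234409 m

Δh = 72.3 mm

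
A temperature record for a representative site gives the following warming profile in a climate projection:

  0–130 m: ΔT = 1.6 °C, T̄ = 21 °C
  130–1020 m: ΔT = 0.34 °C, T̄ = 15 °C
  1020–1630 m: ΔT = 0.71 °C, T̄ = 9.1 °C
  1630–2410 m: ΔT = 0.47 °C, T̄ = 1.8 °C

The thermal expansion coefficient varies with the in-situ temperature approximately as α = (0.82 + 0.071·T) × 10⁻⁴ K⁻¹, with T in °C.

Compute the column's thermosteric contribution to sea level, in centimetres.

Δh ≈ 20.3 cm

Layer 1: α = (0.82 + 0.071×21)×10⁻⁴ = 2.311×10⁻⁴ K⁻¹
Layer 2: α = (0.82 + 0.071×15)×10⁻⁴ = 1.885×10⁻⁴ K⁻¹
Layer 3: α = (0.82 + 0.071×9.1)×10⁻⁴ = 1.4661×10⁻⁴ K⁻¹
Layer 4: α = (0.82 + 0.071×1.8)×10⁻⁴ = 0.9478×10⁻⁴ K⁻¹
0–130 m: 130 × 1.6 × 2.311×10⁻⁴ = 0.0480688 m
Layer 2: 1.885×10⁻⁴ × 890 × 0.34 = 0.0570401 m
1020–1630 m: 610 × 0.71 × 1.4661×10⁻⁴ = 0.063496791 m
Layer 4: 0.47 × 0.9478×10⁻⁴ × 780 = 0.034746348 m
Δh = 0.0480688 + 0.0570401 + 0.063496791 + 0.034746348 = 0.203352039 m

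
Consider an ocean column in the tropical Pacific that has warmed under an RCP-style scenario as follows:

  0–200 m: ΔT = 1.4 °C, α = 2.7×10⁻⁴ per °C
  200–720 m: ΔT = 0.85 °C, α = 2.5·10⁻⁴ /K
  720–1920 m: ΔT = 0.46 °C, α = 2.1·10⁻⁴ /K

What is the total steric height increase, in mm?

Layer 1: 2.7×10⁻⁴ × 1.4 × 200 = 0.07560 m
Layer 2: 520 × 0.85 × 2.5×10⁻⁴ = 0.11050 m
2.1×10⁻⁴ × 0.46 × 1200 = 0.11592 m
Δh = 0.07560 + 0.11050 + 0.11592 = 0.30202 m

300 mm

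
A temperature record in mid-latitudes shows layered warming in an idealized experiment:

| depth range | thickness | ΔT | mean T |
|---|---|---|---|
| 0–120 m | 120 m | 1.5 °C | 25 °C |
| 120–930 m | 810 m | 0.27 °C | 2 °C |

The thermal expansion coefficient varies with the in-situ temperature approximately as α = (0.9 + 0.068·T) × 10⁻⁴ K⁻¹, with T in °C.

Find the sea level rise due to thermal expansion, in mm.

Layer 1: α = (0.9 + 0.068×25)×10⁻⁴ = 2.6×10⁻⁴ K⁻¹
Layer 2: α = (0.9 + 0.068×2)×10⁻⁴ = 1.036×10⁻⁴ K⁻¹
0–120 m: 2.6×10⁻⁴ × 1.5 × 120 = 0.04680 m
120–930 m: 810 × 0.27 × 1.036×10⁻⁴ = 0.02265732 m
Δh = 0.04680 + 0.02265732 = 0.06945732 m

69.5 mm of thermosteric rise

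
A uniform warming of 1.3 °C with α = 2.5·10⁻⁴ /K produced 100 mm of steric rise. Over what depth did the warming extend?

H = Δh/(αΔT) = 0.1 / (2.5×10⁻⁴ × 1.3) ≈ 307.7 m

308 m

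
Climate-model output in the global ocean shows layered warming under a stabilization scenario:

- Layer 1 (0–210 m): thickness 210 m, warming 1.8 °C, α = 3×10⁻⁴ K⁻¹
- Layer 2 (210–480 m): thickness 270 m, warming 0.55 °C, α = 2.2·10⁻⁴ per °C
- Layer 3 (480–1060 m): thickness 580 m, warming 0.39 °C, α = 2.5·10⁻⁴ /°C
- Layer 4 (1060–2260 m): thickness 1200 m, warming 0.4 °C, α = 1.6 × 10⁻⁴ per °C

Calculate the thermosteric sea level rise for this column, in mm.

3×10⁻⁴ × 210 × 1.8 = 0.11340 m
2.2×10⁻⁴ × 0.55 × 270 = 0.03267 m
580 × 2.5×10⁻⁴ × 0.39 = 0.05655 m
1.6×10⁻⁴ × 1200 × 0.4 = 0.07680 m
Δh = 0.11340 + 0.03267 + 0.05655 + 0.07680 = 0.27942 m

280 mm of thermosteric rise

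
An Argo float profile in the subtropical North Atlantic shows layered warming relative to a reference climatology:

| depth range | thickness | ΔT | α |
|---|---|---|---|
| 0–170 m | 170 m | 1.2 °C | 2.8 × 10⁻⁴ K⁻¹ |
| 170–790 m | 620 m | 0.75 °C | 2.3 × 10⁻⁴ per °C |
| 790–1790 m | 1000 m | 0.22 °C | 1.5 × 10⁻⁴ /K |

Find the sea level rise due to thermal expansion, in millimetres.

0–170 m: 1.2 × 170 × 2.8×10⁻⁴ = 0.05712 m
620 × 0.75 × 2.3×10⁻⁴ = 0.10695 m
Layer 3: 1000 × 1.5×10⁻⁴ × 0.22 = 0.03300 m
Δh = 0.05712 + 0.10695 + 0.03300 = 0.19707 m

Δh ≈ 197 mm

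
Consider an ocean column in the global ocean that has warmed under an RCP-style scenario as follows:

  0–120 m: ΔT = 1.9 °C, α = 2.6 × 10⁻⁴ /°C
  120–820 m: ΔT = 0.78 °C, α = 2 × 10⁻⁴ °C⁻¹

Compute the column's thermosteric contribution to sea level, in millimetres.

about 168 mm

0–120 m: 1.9 × 2.6×10⁻⁴ × 120 = 0.05928 m
2×10⁻⁴ × 0.78 × 700 = 0.10920 m
Δh = 0.05928 + 0.10920 = 0.16848 m ≈ 168 mm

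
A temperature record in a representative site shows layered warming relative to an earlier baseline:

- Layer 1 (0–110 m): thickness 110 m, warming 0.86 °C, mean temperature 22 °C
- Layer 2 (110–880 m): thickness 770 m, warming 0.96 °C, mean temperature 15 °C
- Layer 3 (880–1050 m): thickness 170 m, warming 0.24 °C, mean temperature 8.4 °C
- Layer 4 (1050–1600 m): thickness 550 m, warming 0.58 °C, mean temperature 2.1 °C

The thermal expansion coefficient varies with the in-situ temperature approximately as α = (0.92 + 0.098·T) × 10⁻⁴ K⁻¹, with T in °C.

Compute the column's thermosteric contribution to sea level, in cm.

Layer 1: α = (0.92 + 0.098×22)×10⁻⁴ = 3.076×10⁻⁴ K⁻¹
Layer 2: α = (0.92 + 0.098×15)×10⁻⁴ = 2.39×10⁻⁴ K⁻¹
Layer 3: α = (0.92 + 0.098×8.4)×10⁻⁴ = 1.7432×10⁻⁴ K⁻¹
Layer 4: α = (0.92 + 0.098×2.1)×10⁻⁴ = 1.1258×10⁻⁴ K⁻¹
0–110 m: 3.076×10⁻⁴ × 0.86 × 110 = 0.02909896 m
110–880 m: 2.39×10⁻⁴ × 0.96 × 770 = 0.1766688 m
880–1050 m: 1.7432×10⁻⁴ × 170 × 0.24 = 0.007112256 m
0.58 × 1.1258×10⁻⁴ × 550 = 0.03591302 m
Δh = 0.02909896 + 0.1766688 + 0.007112256 + 0.03591302 = 0.248793036 m

24.9 cm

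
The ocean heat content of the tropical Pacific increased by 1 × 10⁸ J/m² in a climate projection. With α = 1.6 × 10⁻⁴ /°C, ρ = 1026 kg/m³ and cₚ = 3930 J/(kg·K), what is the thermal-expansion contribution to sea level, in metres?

Δh = αQ/(ρcₚ) = 1.6×10⁻⁴ × 1×10⁸ / (1026 × 3930) ≈ 0.0039681 m

about 0.00397 m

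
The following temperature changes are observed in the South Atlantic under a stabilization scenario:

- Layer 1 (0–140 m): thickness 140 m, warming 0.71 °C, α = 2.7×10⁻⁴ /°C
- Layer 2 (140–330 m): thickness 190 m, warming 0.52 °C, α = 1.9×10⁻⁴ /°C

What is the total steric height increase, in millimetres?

Layer 1: 0.71 × 140 × 2.7×10⁻⁴ = 0.026838 m
140–330 m: 0.52 × 190 × 1.9×10⁻⁴ = 0.018772 m
Δh = 0.026838 + 0.018772 = 0.04561 m

45.6 mm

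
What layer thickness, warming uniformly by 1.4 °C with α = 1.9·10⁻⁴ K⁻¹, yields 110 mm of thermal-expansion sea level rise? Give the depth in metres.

H = Δh/(αΔT) = 0.11 / (1.9×10⁻⁴ × 1.4) ≈ 413.5 m

H ≈ 414 m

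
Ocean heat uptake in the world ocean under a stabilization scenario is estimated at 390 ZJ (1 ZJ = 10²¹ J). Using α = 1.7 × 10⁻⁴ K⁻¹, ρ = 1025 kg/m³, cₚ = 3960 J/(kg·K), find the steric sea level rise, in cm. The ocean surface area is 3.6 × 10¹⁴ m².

Per unit area: Q = 390×10²¹ / (3.6×10¹⁴) ≈ 1.083×10⁹ J/m²
Δh = αQ/(ρcₚ) = 1.7×10⁻⁴ × 1.083×10⁹ / (1025 × 3960) ≈ 0.045358 m

4.54 cm of thermosteric rise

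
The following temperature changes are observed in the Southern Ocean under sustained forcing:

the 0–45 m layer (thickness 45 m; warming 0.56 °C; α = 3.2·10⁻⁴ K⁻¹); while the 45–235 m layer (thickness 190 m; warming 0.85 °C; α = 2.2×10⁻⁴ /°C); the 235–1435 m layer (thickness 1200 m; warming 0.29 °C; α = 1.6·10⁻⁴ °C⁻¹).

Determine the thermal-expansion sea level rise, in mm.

Layer 1: 3.2×10⁻⁴ × 0.56 × 45 = 0.008064 m
45–235 m: 190 × 2.2×10⁻⁴ × 0.85 = 0.03553 m
1200 × 1.6×10⁻⁴ × 0.29 = 0.05568 m
Δh = 0.008064 + 0.03553 + 0.05568 = 0.099274 m ≈ 99.3 mm

99.3 mm of thermosteric rise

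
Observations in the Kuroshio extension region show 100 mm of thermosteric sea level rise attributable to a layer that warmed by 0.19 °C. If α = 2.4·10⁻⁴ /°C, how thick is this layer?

H = Δh/(αΔT) = 0.1 / (2.4×10⁻⁴ × 0.19) ≈ 2193 m

about 2190 m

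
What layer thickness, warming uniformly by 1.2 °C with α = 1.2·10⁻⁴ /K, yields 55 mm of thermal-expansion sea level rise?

H = Δh/(αΔT) = 0.055 / (1.2×10⁻⁴ × 1.2) ≈ 381.9 m

382 m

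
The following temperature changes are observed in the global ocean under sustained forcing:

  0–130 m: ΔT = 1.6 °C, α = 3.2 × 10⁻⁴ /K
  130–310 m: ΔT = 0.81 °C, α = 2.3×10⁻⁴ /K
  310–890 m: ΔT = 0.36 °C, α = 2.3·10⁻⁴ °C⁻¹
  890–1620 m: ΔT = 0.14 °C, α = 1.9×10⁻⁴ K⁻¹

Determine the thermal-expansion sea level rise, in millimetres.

130 × 3.2×10⁻⁴ × 1.6 = 0.06656 m
0.81 × 2.3×10⁻⁴ × 180 = 0.033534 m
Layer 3: 0.36 × 2.3×10⁻⁴ × 580 = 0.048024 m
890–1620 m: 1.9×10⁻⁴ × 0.14 × 730 = 0.019418 m
Δh = 0.06656 + 0.033534 + 0.048024 + 0.019418 = 0.167536 m

Δh = 168 mm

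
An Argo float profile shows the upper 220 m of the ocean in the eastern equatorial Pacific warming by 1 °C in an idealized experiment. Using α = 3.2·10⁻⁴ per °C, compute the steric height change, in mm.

Δh = αΔT·H = 3.2×10⁻⁴ × 1 × 220 = 0.07040 m

Δh ≈ 70.4 mm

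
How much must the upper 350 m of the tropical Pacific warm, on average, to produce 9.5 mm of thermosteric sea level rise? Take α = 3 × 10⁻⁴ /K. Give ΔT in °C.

about 0.0905 °C

ΔT = Δh/(αH) = 0.0095 / (3×10⁻⁴ × 350) ≈ 0.09048 °C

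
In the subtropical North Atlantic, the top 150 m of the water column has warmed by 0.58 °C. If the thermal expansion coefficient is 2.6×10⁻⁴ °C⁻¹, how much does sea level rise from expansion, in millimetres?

Δh = 22.6 mm

Δh = αΔT·H = 2.6×10⁻⁴ × 0.58 × 150 = 0.02262 m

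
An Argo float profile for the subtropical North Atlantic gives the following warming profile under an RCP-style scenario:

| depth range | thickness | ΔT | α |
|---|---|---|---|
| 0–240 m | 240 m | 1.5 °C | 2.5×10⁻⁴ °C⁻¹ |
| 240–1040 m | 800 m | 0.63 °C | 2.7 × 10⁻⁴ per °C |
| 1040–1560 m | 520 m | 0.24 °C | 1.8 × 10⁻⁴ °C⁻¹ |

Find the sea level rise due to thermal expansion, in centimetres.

0–240 m: 2.5×10⁻⁴ × 1.5 × 240 = 0.09000 m
2.7×10⁻⁴ × 800 × 0.63 = 0.13608 m
Layer 3: 1.8×10⁻⁴ × 520 × 0.24 = 0.022464 m
Δh = 0.09000 + 0.13608 + 0.022464 = 0.248544 m

about 25 cm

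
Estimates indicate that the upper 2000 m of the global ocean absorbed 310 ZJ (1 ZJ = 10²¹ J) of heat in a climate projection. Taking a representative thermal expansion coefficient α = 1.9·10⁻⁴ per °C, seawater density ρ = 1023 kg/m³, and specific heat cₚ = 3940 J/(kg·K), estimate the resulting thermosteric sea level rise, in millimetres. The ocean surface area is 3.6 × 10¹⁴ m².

Per unit area: Q = 310×10²¹ / (3.6×10¹⁴) ≈ 8.611×10⁸ J/m²
Δh = αQ/(ρcₚ) = 1.9×10⁻⁴ × 8.611×10⁸ / (1023 × 3940) ≈ 0.040592 m

Δh ≈ 41 mm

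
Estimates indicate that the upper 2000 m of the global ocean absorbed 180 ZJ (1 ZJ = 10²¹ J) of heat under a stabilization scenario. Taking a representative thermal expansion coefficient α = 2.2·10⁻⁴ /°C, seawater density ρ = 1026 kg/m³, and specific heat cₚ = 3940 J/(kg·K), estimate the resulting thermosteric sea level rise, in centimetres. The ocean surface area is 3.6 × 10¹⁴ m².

Δh = 2.72 cm

Per unit area: Q = 180×10²¹ / (3.6×10¹⁴) = 5×10⁸ J/m²
Δh = αQ/(ρcₚ) = 2.2×10⁻⁴ × 5×10⁸ / (1026 × 3940) ≈ 0.027211 m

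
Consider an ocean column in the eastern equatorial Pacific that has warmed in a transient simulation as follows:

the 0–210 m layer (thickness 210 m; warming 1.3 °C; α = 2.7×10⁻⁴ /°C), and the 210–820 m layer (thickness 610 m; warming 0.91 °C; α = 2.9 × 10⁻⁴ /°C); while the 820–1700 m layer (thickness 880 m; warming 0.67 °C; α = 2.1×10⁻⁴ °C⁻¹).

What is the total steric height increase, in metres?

2.7×10⁻⁴ × 1.3 × 210 = 0.07371 m
2.9×10⁻⁴ × 610 × 0.91 = 0.160979 m
880 × 2.1×10⁻⁴ × 0.67 = 0.123816 m
Δh = 0.07371 + 0.160979 + 0.123816 = 0.358505 m

about 0.36 m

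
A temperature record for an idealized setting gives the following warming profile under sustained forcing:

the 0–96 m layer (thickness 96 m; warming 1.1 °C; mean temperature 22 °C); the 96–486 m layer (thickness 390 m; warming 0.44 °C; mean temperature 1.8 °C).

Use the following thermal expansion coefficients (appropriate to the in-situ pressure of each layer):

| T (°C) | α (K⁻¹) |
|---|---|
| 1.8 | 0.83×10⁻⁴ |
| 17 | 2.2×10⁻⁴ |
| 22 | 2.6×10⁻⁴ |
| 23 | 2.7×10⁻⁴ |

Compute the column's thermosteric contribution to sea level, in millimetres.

42 mm

Layer 1 at 22 °C → α = 2.6×10⁻⁴ K⁻¹
Layer 2 at 1.8 °C → α = 0.83×10⁻⁴ K⁻¹
2.6×10⁻⁴ × 96 × 1.1 = 0.027456 m
96–486 m: 390 × 0.83×10⁻⁴ × 0.44 = 0.0142428 m
Δh = 0.027456 + 0.0142428 = 0.0416988 m ≈ 42 mm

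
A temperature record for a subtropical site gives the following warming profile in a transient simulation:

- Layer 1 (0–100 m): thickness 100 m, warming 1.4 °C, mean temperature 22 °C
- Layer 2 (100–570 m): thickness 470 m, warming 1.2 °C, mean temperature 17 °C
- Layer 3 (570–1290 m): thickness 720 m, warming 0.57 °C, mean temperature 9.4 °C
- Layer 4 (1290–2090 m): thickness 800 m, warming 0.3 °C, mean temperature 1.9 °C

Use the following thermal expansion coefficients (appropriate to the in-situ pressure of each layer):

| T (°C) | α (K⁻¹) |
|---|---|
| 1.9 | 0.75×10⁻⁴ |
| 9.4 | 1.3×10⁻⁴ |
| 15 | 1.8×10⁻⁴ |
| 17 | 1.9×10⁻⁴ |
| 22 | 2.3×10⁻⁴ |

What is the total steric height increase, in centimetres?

about 21.1 cm

Layer 1 at 22 °C → α = 2.3×10⁻⁴ K⁻¹
Layer 2 at 17 °C → α = 1.9×10⁻⁴ K⁻¹
Layer 3 at 9.4 °C → α = 1.3×10⁻⁴ K⁻¹
Layer 4 at 1.9 °C → α = 0.75×10⁻⁴ K⁻¹
100 × 1.4 × 2.3×10⁻⁴ = 0.03220 m
Layer 2: 1.2 × 470 × 1.9×10⁻⁴ = 0.10716 m
Layer 3: 1.3×10⁻⁴ × 720 × 0.57 = 0.053352 m
1290–2090 m: 0.75×10⁻⁴ × 800 × 0.3 = 0.01800 m
Δh = 0.03220 + 0.10716 + 0.053352 + 0.01800 = 0.210712 m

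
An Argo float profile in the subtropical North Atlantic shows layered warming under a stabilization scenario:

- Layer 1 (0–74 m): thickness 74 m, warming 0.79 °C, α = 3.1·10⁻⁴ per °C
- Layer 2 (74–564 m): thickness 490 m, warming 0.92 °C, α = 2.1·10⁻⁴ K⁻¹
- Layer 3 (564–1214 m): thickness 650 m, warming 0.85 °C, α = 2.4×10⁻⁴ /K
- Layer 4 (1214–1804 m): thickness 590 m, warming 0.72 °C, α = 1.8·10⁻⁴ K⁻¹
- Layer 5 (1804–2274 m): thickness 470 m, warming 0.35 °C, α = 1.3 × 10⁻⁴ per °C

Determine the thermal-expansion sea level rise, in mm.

343 mm

Layer 1: 74 × 3.1×10⁻⁴ × 0.79 = 0.0181226 m
74–564 m: 0.92 × 2.1×10⁻⁴ × 490 = 0.094668 m
Layer 3: 2.4×10⁻⁴ × 650 × 0.85 = 0.13260 m
1214–1804 m: 590 × 0.72 × 1.8×10⁻⁴ = 0.076464 m
1804–2274 m: 0.35 × 1.3×10⁻⁴ × 470 = 0.021385 m
Δh = 0.0181226 + 0.094668 + 0.13260 + 0.076464 + 0.021385 = 0.3432396 m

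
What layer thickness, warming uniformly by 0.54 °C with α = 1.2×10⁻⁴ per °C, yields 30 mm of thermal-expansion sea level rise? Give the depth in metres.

H ≈ 460 m

H = Δh/(αΔT) = 0.03 / (1.2×10⁻⁴ × 0.54) ≈ 463.0 m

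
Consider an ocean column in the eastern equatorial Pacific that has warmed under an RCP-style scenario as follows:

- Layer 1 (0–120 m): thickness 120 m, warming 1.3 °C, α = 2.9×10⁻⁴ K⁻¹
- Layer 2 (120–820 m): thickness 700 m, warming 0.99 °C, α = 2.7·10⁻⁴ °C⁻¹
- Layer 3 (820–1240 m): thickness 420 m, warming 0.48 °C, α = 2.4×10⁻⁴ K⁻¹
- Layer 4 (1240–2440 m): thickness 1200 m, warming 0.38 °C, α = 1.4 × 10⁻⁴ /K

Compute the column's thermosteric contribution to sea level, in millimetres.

2.9×10⁻⁴ × 120 × 1.3 = 0.04524 m
Layer 2: 2.7×10⁻⁴ × 700 × 0.99 = 0.18711 m
420 × 2.4×10⁻⁴ × 0.48 = 0.048384 m
0.38 × 1.4×10⁻⁴ × 1200 = 0.06384 m
Δh = 0.04524 + 0.18711 + 0.048384 + 0.06384 = 0.344574 m ≈ 345 mm

Δh ≈ 345 mm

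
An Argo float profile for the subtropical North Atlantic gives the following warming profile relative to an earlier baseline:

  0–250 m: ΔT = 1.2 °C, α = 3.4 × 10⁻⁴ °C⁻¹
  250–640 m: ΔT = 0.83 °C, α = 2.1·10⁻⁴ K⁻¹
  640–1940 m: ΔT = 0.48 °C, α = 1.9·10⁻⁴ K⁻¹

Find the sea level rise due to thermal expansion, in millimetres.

1.2 × 3.4×10⁻⁴ × 250 = 0.10200 m
250–640 m: 2.1×10⁻⁴ × 0.83 × 390 = 0.067977 m
Layer 3: 0.48 × 1.9×10⁻⁴ × 1300 = 0.11856 m
Δh = 0.10200 + 0.067977 + 0.11856 = 0.288537 m

Δh ≈ 289 mm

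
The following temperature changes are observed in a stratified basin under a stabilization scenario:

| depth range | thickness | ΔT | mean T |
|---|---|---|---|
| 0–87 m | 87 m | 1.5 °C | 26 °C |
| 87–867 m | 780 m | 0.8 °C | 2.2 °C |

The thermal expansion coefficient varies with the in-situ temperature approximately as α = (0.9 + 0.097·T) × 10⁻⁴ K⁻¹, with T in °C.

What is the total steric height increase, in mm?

Layer 1: α = (0.9 + 0.097×26)×10⁻⁴ = 3.422×10⁻⁴ K⁻¹
Layer 2: α = (0.9 + 0.097×2.2)×10⁻⁴ = 1.1134×10⁻⁴ K⁻¹
Layer 1: 87 × 1.5 × 3.422×10⁻⁴ = 0.0446571 m
0.8 × 1.1134×10⁻⁴ × 780 = 0.06947616 m
Δh = 0.0446571 + 0.06947616 = 0.11413326 m ≈ 114 mm

about 114 mm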